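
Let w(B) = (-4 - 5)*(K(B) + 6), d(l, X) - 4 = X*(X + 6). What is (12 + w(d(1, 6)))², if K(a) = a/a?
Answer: 2601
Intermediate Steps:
d(l, X) = 4 + X*(6 + X) (d(l, X) = 4 + X*(X + 6) = 4 + X*(6 + X))
K(a) = 1
w(B) = -63 (w(B) = (-4 - 5)*(1 + 6) = -9*7 = -63)
(12 + w(d(1, 6)))² = (12 - 63)² = (-51)² = 2601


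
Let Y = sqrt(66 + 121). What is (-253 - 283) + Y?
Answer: -536 + sqrt(187) ≈ -522.33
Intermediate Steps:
Y = sqrt(187) ≈ 13.675
(-253 - 283) + Y = (-253 - 283) + sqrt(187) = -536 + sqrt(187)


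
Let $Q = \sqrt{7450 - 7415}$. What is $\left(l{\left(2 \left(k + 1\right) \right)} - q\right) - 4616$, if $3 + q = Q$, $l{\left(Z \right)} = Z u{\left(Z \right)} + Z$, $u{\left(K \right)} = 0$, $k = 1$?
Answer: $-4609 - \sqrt{35} \approx -4614.9$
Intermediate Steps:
$Q = \sqrt{35} \approx 5.9161$
$l{\left(Z \right)} = Z$ ($l{\left(Z \right)} = Z 0 + Z = 0 + Z = Z$)
$q = -3 + \sqrt{35} \approx 2.9161$
$\left(l{\left(2 \left(k + 1\right) \right)} - q\right) - 4616 = \left(2 \left(1 + 1\right) - \left(-3 + \sqrt{35}\right)\right) - 4616 = \left(2 \cdot 2 + \left(3 - \sqrt{35}\right)\right) - 4616 = \left(4 + \left(3 - \sqrt{35}\right)\right) - 4616 = \left(7 - \sqrt{35}\right) - 4616 = -4609 - \sqrt{35}$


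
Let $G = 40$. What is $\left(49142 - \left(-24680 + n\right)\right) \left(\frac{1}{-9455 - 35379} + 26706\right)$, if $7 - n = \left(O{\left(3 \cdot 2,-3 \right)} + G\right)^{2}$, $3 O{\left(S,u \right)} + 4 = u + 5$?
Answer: $\frac{812104462665977}{403506} \approx 2.0126 \cdot 10^{9}$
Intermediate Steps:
$O{\left(S,u \right)} = \frac{1}{3} + \frac{u}{3}$ ($O{\left(S,u \right)} = - \frac{4}{3} + \frac{u + 5}{3} = - \frac{4}{3} + \frac{5 + u}{3} = - \frac{4}{3} + \left(\frac{5}{3} + \frac{u}{3}\right) = \frac{1}{3} + \frac{u}{3}$)
$n = - \frac{13861}{9}$ ($n = 7 - \left(\left(\frac{1}{3} + \frac{1}{3} \left(-3\right)\right) + 40\right)^{2} = 7 - \left(\left(\frac{1}{3} - 1\right) + 40\right)^{2} = 7 - \left(- \frac{2}{3} + 40\right)^{2} = 7 - \left(\frac{118}{3}\right)^{2} = 7 - \frac{13924}{9} = - \frac{13861}{9} \approx -1540.1$)
$\left(49142 - \left(-24680 + n\right)\right) \left(\frac{1}{-9455 - 35379} + 26706\right) = \left(49142 + \left(24680 - - \frac{13861}{9}\right)\right) \left(\frac{1}{-9455 - 35379} + 26706\right) = \left(49142 + \left(24680 + \frac{13861}{9}\right)\right) \left(\frac{1}{-44834} + 26706\right) = \left(49142 + \frac{235981}{9}\right) \left(- \frac{1}{44834} + 26706\right) = \frac{678259}{9} \cdot \frac{1197336803}{44834} = \frac{812104462665977}{403506}$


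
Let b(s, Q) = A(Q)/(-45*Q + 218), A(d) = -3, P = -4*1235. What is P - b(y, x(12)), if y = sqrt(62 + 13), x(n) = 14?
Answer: -2035283/412 ≈ -4940.0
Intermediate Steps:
P = -4940
y = 5*sqrt(3) (y = sqrt(75) = 5*sqrt(3) ≈ 8.6602)
b(s, Q) = -3/(218 - 45*Q) (b(s, Q) = -3/(-45*Q + 218) = -3/(218 - 45*Q))
P - b(y, x(12)) = -4940 - 3/(-218 + 45*14) = -4940 - 3/(-218 + 630) = -4940 - 3/412 = -2035283/412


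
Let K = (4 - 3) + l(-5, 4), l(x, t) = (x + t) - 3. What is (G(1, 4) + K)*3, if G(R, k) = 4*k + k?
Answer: 51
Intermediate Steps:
l(x, t) = -3 + t + x (l(x, t) = (t + x) - 3 = -3 + t + x)
G(R, k) = 5*k
K = -3 (K = (4 - 3) + (-3 + 4 - 5) = 1 - 4 = -3)
(G(1, 4) + K)*3 = (5*4 - 3)*3 = (20 - 3)*3 = 17*3 = 51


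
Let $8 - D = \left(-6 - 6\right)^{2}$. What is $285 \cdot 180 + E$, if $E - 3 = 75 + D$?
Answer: $51242$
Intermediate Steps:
$D = -136$ ($D = 8 - \left(-6 - 6\right)^{2} = 8 - \left(-12\right)^{2} = 8 - 144 = -136$)
$E = -58$ ($E = 3 + \left(75 - 136\right) = 3 - 61 = -58$)
$285 \cdot 180 + E = 285 \cdot 180 - 58 = 51300 - 58 = 51242$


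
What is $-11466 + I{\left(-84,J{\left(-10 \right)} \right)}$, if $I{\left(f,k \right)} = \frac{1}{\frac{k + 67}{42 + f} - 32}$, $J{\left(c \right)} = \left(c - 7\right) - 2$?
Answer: $- \frac{2660119}{232} \approx -11466.0$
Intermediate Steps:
$J{\left(c \right)} = -9 + c$ ($J{\left(c \right)} = \left(-7 + c\right) - 2 = -9 + c$)
$I{\left(f,k \right)} = \frac{1}{-32 + \frac{67 + k}{42 + f}}$ ($I{\left(f,k \right)} = \frac{1}{\frac{67 + k}{42 + f} - 32} = \frac{1}{-32 + \frac{67 + k}{42 + f}}$)
$-11466 + I{\left(-84,J{\left(-10 \right)} \right)} = -11466 + \frac{-42 - -84}{1277 - \left(-9 - 10\right) + 32 \left(-84\right)} = -11466 + \frac{-42 + 84}{1277 - -19 - 2688} = -11466 + \frac{1}{1277 + 19 - 2688} \cdot 42 = -11466 + \frac{1}{-1392} \cdot 42 = -11466 - \frac{7}{232} = - \frac{2660119}{232}$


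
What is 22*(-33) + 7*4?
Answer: -698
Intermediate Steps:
22*(-33) + 7*4 = -726 + 28 = -698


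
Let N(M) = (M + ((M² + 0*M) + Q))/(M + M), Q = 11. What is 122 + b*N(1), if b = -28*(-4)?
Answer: 850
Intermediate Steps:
b = 112
N(M) = (11 + M + M²)/(2*M) (N(M) = (M + ((M² + 0*M) + 11))/(M + M) = (M + ((M² + 0) + 11))/((2*M)) = (M + (M² + 11))*(1/(2*M)) = (M + (11 + M²))*(1/(2*M)) = (11 + M + M²)*(1/(2*M)) = (11 + M + M²)/(2*M))
122 + b*N(1) = 122 + 112*((½)*(11 + 1*(1 + 1))/1) = 122 + 112*((½)*1*(11 + 1*2)) = 122 + 112*((½)*1*(11 + 2)) = 122 + 112*((½)*1*13) = 122 + 112*(13/2) = 122 + 728 = 850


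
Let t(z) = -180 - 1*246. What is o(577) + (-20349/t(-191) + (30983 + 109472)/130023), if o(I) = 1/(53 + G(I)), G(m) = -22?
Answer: 27977072455/572361246 ≈ 48.880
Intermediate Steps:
t(z) = -426 (t(z) = -180 - 246 = -426)
o(I) = 1/31 (o(I) = 1/(53 - 22) = 1/31)
o(577) + (-20349/t(-191) + (30983 + 109472)/130023) = 1/31 + (-20349/(-426) + (30983 + 109472)/130023) = 1/31 + (-20349*(-1/426) + 140455*(1/130023)) = 1/31 + (6783/142 + 140455/130023) = 1/31 + 901890619/18463266 = 27977072455/572361246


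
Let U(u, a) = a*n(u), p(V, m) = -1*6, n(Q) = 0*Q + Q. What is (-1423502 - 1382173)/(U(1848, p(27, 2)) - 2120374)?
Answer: 2805675/2131462 ≈ 1.3163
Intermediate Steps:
n(Q) = Q (n(Q) = 0 + Q = Q)
p(V, m) = -6
U(u, a) = a*u
(-1423502 - 1382173)/(U(1848, p(27, 2)) - 2120374) = (-1423502 - 1382173)/(-6*1848 - 2120374) = -2805675/(-11088 - 2120374) = -2805675/(-2131462) = -2805675*(-1/2131462) = 2805675/2131462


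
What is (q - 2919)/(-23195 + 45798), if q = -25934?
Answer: -28853/22603 ≈ -1.2765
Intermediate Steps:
(q - 2919)/(-23195 + 45798) = (-25934 - 2919)/(-23195 + 45798) = -28853/22603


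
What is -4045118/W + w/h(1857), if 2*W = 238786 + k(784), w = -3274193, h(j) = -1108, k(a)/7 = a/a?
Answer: 772890387561/264582644 ≈ 2921.2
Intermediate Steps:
k(a) = 7 (k(a) = 7*(a/a) = 7*1 = 7)
W = 238793/2 (W = (238786 + 7)/2 = (1/2)*238793 = 238793/2 ≈ 1.1940e+5)
-4045118/W + w/h(1857) = -4045118/238793/2 - 3274193/(-1108) = -4045118*2/238793 - 3274193*(-1/1108) = -8090236/238793 + 3274193/1108 = 772890387561/264582644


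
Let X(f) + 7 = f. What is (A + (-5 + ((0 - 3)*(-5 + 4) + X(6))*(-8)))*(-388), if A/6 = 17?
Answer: -31428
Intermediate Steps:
A = 102 (A = 6*17 = 102)
X(f) = -7 + f
(A + (-5 + ((0 - 3)*(-5 + 4) + X(6))*(-8)))*(-388) = (102 + (-5 + ((0 - 3)*(-5 + 4) + (-7 + 6))*(-8)))*(-388) = (102 + (-5 + (-3*(-1) - 1)*(-8)))*(-388) = (102 + (-5 + (3 - 1)*(-8)))*(-388) = (102 + (-5 + 2*(-8)))*(-388) = (102 + (-5 - 16))*(-388) = (102 - 21)*(-388) = 81*(-388) = -31428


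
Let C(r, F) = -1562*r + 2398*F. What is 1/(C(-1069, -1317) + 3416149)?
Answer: 1/1927761 ≈ 5.1874e-7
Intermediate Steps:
1/(C(-1069, -1317) + 3416149) = 1/((-1562*(-1069) + 2398*(-1317)) + 3416149) = 1/((1669778 - 3158166) + 3416149) = 1/(-1488388 + 3416149) = 1/1927761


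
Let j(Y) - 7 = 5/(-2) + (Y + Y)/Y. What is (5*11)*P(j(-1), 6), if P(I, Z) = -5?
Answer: -275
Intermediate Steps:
j(Y) = 13/2 (j(Y) = 7 + (5/(-2) + (Y + Y)/Y) = 7 + (5*(-½) + (2*Y)/Y) = 7 + (-5/2 + 2) = 7 - ½ = 13/2)
(5*11)*P(j(-1), 6) = (5*11)*(-5) = 55*(-5) = -275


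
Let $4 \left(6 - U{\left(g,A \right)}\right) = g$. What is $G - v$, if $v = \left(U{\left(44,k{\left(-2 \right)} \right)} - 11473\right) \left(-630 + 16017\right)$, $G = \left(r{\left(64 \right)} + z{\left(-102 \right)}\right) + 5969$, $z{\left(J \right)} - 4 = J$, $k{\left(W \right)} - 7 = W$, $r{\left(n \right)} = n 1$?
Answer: $176617921$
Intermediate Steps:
$r{\left(n \right)} = n$
$k{\left(W \right)} = 7 + W$
$z{\left(J \right)} = 4 + J$
$U{\left(g,A \right)} = 6 - \frac{g}{4}$
$G = 5935$ ($G = \left(64 + \left(4 - 102\right)\right) + 5969 = \left(64 - 98\right) + 5969 = -34 + 5969 = 5935$)
$v = -176611986$ ($v = \left(\left(6 - 11\right) - 11473\right) \left(-630 + 16017\right) = \left(\left(6 - 11\right) - 11473\right) 15387 = \left(-5 - 11473\right) 15387 = \left(-11478\right) 15387 = -176611986$)
$G - v = 5935 - -176611986 = 5935 + 176611986 = 176617921$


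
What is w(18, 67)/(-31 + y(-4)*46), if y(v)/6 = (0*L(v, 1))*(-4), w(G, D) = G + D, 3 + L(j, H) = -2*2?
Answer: -85/31 ≈ -2.7419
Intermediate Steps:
L(j, H) = -7 (L(j, H) = -3 - 2*2 = -3 - 4 = -7)
w(G, D) = D + G
y(v) = 0 (y(v) = 6*((0*(-7))*(-4)) = 6*(0*(-4)) = 6*0 = 0)
w(18, 67)/(-31 + y(-4)*46) = (67 + 18)/(-31 + 0*46) = 85/(-31 + 0) = 85/(-31) = 85*(-1/31) = -85/31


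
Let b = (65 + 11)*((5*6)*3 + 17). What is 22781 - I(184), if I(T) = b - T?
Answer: 14833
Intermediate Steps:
b = 8132 (b = 76*(30*3 + 17) = 76*(90 + 17) = 76*107 = 8132)
I(T) = 8132 - T
22781 - I(184) = 22781 - (8132 - 1*184) = 22781 - (8132 - 184) = 22781 - 1*7948 = 22781 - 7948 = 14833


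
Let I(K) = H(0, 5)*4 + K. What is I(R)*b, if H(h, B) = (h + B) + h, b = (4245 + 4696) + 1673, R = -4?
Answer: 169824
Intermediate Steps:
b = 10614 (b = 8941 + 1673 = 10614)
H(h, B) = B + 2*h (H(h, B) = (B + h) + h = B + 2*h)
I(K) = 20 + K (I(K) = (5 + 2*0)*4 + K = (5 + 0)*4 + K = 5*4 + K = 20 + K)
I(R)*b = (20 - 4)*10614 = 16*10614 = 169824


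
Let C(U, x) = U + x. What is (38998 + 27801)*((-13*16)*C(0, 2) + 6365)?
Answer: 397387251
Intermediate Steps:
(38998 + 27801)*((-13*16)*C(0, 2) + 6365) = (38998 + 27801)*((-13*16)*(0 + 2) + 6365) = 66799*(-208*2 + 6365) = 66799*(-416 + 6365) = 66799*5949 = 397387251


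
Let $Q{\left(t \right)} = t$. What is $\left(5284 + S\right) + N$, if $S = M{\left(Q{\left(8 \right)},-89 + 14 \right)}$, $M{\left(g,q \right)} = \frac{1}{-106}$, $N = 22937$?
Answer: $\frac{2991425}{106} \approx 28221.0$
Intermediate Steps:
$M{\left(g,q \right)} = - \frac{1}{106}$
$S = - \frac{1}{106} \approx -0.009434$
$\left(5284 + S\right) + N = \left(5284 - \frac{1}{106}\right) + 22937 = \frac{560103}{106} + 22937 = \frac{2991425}{106}$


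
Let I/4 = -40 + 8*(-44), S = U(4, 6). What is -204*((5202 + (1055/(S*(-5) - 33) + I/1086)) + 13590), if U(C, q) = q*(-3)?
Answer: -13195612364/3439 ≈ -3.8370e+6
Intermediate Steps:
U(C, q) = -3*q
S = -18 (S = -3*6 = -18)
I = -1568 (I = 4*(-40 + 8*(-44)) = 4*(-40 - 352) = 4*(-392) = -1568)
-204*((5202 + (1055/(S*(-5) - 33) + I/1086)) + 13590) = -204*((5202 + (1055/(-18*(-5) - 33) - 1568/1086)) + 13590) = -204*((5202 + (1055/(90 - 33) - 1568*1/1086)) + 13590) = -204*((5202 + (1055/57 - 784/543)) + 13590) = -204*((5202 + 176059/10317) + 13590) = -204*(53845093/10317 + 13590) = -204*194053123/10317 = -13195612364/3439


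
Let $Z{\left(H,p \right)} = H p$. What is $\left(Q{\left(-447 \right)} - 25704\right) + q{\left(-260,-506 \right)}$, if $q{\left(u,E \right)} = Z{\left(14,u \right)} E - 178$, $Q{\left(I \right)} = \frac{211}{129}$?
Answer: $\frac{234258793}{129} \approx 1.816 \cdot 10^{6}$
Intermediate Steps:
$Q{\left(I \right)} = \frac{211}{129}$ ($Q{\left(I \right)} = 211 \cdot \frac{1}{129} = \frac{211}{129}$)
$q{\left(u,E \right)} = -178 + 14 E u$ ($q{\left(u,E \right)} = 14 u E - 178 = 14 E u - 178 = -178 + 14 E u$)
$\left(Q{\left(-447 \right)} - 25704\right) + q{\left(-260,-506 \right)} = \left(\frac{211}{129} - 25704\right) - \left(178 + 7084 \left(-260\right)\right) = - \frac{3315605}{129} + \left(-178 + 1841840\right) = - \frac{3315605}{129} + 1841662 = \frac{234258793}{129}$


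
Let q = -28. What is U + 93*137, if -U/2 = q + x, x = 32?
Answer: 12733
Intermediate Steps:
U = -8 (U = -2*(-28 + 32) = -2*4 = -8)
U + 93*137 = -8 + 93*137 = -8 + 12741 = 12733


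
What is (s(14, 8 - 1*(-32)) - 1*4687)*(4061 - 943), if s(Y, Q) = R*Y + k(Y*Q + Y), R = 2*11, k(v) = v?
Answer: -11863990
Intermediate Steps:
R = 22
s(Y, Q) = 23*Y + Q*Y (s(Y, Q) = 22*Y + (Y*Q + Y) = 22*Y + (Q*Y + Y) = 22*Y + (Y + Q*Y) = 23*Y + Q*Y)
(s(14, 8 - 1*(-32)) - 1*4687)*(4061 - 943) = (14*(23 + (8 - 1*(-32))) - 1*4687)*(4061 - 943) = (14*(23 + (8 + 32)) - 4687)*3118 = (14*(23 + 40) - 4687)*3118 = (14*63 - 4687)*3118 = (882 - 4687)*3118 = -3805*3118 = -11863990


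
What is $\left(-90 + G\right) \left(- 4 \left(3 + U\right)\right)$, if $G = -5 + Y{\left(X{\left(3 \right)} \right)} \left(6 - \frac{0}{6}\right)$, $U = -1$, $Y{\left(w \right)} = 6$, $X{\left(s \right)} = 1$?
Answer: $472$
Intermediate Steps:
$G = 31$ ($G = -5 + 6 \left(6 - \frac{0}{6}\right) = -5 + 6 \left(6 - 0 \cdot \frac{1}{6}\right) = -5 + 6 \left(6 - 0\right) = -5 + 6 \left(6 + 0\right) = -5 + 6 \cdot 6 = -5 + 36 = 31$)
$\left(-90 + G\right) \left(- 4 \left(3 + U\right)\right) = \left(-90 + 31\right) \left(- 4 \left(3 - 1\right)\right) = - 59 \left(\left(-4\right) 2\right) = \left(-59\right) \left(-8\right) = 472$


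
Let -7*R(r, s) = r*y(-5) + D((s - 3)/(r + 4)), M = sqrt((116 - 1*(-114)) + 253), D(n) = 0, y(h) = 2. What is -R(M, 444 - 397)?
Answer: 2*sqrt(483)/7 ≈ 6.2792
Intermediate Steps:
M = sqrt(483) (M = sqrt((116 + 114) + 253) = sqrt(230 + 253) = sqrt(483) ≈ 21.977)
R(r, s) = -2*r/7 (R(r, s) = -(r*2 + 0)/7 = -(2*r + 0)/7 = -2*r/7)
-R(M, 444 - 397) = -(-2)*sqrt(483)/7 = 2*sqrt(483)/7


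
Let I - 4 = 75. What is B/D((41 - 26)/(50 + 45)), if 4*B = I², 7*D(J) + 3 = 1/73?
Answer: -3189151/872 ≈ -3657.3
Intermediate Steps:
I = 79 (I = 4 + 75 = 79)
D(J) = -218/511 (D(J) = -3/7 + (⅐)/73 = -3/7 + (⅐)*(1/73) = -3/7 + 1/511 = -218/511)
B = 6241/4 (B = (¼)*79² = (¼)*6241 = 6241/4 ≈ 1560.3)
B/D((41 - 26)/(50 + 45)) = 6241/(4*(-218/511)) = (6241/4)*(-511/218) = -3189151/872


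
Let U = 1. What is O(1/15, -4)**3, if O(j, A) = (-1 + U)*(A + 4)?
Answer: 0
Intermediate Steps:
O(j, A) = 0 (O(j, A) = (-1 + 1)*(A + 4) = 0*(4 + A) = 0)
O(1/15, -4)**3 = 0**3 = 0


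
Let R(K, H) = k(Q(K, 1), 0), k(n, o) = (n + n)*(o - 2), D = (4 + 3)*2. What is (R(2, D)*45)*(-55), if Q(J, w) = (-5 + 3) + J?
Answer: 0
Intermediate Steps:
Q(J, w) = -2 + J
D = 14 (D = 7*2 = 14)
k(n, o) = 2*n*(-2 + o) (k(n, o) = (2*n)*(-2 + o) = 2*n*(-2 + o))
R(K, H) = 8 - 4*K (R(K, H) = 2*(-2 + K)*(-2 + 0) = 2*(-2 + K)*(-2) = 8 - 4*K)
(R(2, D)*45)*(-55) = ((8 - 4*2)*45)*(-55) = ((8 - 8)*45)*(-55) = (0*45)*(-55) = 0*(-55) = 0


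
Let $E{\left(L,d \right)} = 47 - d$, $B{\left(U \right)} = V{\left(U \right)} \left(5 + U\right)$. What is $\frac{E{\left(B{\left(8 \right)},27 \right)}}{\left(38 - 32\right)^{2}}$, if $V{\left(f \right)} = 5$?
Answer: $\frac{5}{9} \approx 0.55556$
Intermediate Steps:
$B{\left(U \right)} = 25 + 5 U$ ($B{\left(U \right)} = 5 \left(5 + U\right) = 25 + 5 U$)
$\frac{E{\left(B{\left(8 \right)},27 \right)}}{\left(38 - 32\right)^{2}} = \frac{47 - 27}{\left(38 - 32\right)^{2}} = \frac{47 - 27}{6^{2}} = \frac{20}{36} = 20 \cdot \frac{1}{36} = \frac{5}{9}$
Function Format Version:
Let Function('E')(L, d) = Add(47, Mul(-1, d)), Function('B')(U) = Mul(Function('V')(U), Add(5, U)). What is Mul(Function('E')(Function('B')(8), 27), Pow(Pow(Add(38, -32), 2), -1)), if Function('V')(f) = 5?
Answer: Rational(5, 9) ≈ 0.55556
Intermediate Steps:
Function('B')(U) = Add(25, Mul(5, U)) (Function('B')(U) = Mul(5, Add(5, U)) = Add(25, Mul(5, U)))
Mul(Function('E')(Function('B')(8), 27), Pow(Pow(Add(38, -32), 2), -1)) = Mul(Add(47, Mul(-1, 27)), Pow(Pow(Add(38, -32), 2), -1)) = Mul(Add(47, -27), Pow(Pow(6, 2), -1)) = Mul(20, Pow(36, -1)) = Mul(20, Rational(1, 36)) = Rational(5, 9)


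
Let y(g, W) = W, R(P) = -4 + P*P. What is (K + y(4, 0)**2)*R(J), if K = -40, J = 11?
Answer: -4680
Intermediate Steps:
R(P) = -4 + P**2
(K + y(4, 0)**2)*R(J) = (-40 + 0**2)*(-4 + 11**2) = (-40 + 0)*(-4 + 121) = -40*117 = -4680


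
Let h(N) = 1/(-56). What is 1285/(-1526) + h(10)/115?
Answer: -591209/701960 ≈ -0.84223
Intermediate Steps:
h(N) = -1/56
1285/(-1526) + h(10)/115 = 1285/(-1526) - 1/56/115 = 1285*(-1/1526) - 1/56*1/115 = -1285/1526 - 1/6440 = -591209/701960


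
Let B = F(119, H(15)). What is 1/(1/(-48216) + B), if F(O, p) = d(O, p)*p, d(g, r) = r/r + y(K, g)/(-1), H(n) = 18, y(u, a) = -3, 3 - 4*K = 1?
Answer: 48216/3471551 ≈ 0.013889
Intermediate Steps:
K = ½ (K = ¾ - ¼*1 = ¾ - ¼ = ½ ≈ 0.50000)
d(g, r) = 4 (d(g, r) = r/r - 3/(-1) = 1 - 3*(-1) = 1 + 3 = 4)
F(O, p) = 4*p
B = 72 (B = 4*18 = 72)
1/(1/(-48216) + B) = 1/(1/(-48216) + 72) = 1/(-1/48216 + 72) = 1/(3471551/48216) = 48216/3471551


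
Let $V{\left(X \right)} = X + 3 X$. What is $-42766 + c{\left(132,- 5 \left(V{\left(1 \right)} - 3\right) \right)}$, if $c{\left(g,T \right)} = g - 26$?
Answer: $-42660$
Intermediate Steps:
$V{\left(X \right)} = 4 X$
$c{\left(g,T \right)} = -26 + g$
$-42766 + c{\left(132,- 5 \left(V{\left(1 \right)} - 3\right) \right)} = -42766 + \left(-26 + 132\right) = -42766 + 106 = -42660$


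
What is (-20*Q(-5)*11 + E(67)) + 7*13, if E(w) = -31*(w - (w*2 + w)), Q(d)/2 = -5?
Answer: 6445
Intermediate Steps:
Q(d) = -10 (Q(d) = 2*(-5) = -10)
E(w) = 62*w (E(w) = -31*(w - (2*w + w)) = -31*(w - 3*w) = -(-62)*w = 62*w)
(-20*Q(-5)*11 + E(67)) + 7*13 = (-20*(-10)*11 + 62*67) + 7*13 = (200*11 + 4154) + 91 = (2200 + 4154) + 91 = 6354 + 91 = 6445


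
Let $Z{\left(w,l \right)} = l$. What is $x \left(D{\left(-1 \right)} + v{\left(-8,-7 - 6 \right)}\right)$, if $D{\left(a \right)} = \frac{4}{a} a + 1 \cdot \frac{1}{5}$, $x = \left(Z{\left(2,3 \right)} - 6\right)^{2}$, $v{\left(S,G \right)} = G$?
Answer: $- \frac{396}{5} \approx -79.2$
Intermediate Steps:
$x = 9$ ($x = \left(3 - 6\right)^{2} = \left(-3\right)^{2} = 9$)
$D{\left(a \right)} = \frac{21}{5}$ ($D{\left(a \right)} = 4 + 1 \cdot \frac{1}{5} = 4 + \frac{1}{5} = \frac{21}{5}$)
$x \left(D{\left(-1 \right)} + v{\left(-8,-7 - 6 \right)}\right) = 9 \left(\frac{21}{5} - 13\right) = 9 \left(- \frac{44}{5}\right) = - \frac{396}{5}$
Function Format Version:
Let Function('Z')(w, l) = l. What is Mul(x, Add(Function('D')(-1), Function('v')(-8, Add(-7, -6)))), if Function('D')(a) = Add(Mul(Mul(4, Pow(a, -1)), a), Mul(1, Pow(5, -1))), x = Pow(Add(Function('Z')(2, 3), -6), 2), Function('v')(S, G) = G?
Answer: Rational(-396, 5) ≈ -79.200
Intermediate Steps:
x = 9 (x = Pow(Add(3, -6), 2) = Pow(-3, 2) = 9)
Function('D')(a) = Rational(21, 5) (Function('D')(a) = Add(4, Mul(1, Rational(1, 5))) = Add(4, Rational(1, 5)) = Rational(21, 5))
Mul(x, Add(Function('D')(-1), Function('v')(-8, Add(-7, -6)))) = Mul(9, Add(Rational(21, 5), Add(-7, -6))) = Mul(9, Add(Rational(21, 5), -13)) = Mul(9, Rational(-44, 5)) = Rational(-396, 5)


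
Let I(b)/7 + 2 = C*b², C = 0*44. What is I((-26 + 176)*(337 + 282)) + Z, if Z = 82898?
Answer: 82884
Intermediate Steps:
C = 0
I(b) = -14 (I(b) = -14 + 7*(0*b²) = -14 + 7*0 = -14 + 0 = -14)
I((-26 + 176)*(337 + 282)) + Z = -14 + 82898 = 82884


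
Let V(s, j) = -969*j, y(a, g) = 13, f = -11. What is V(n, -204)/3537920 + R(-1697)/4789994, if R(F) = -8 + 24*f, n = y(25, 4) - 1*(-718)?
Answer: 118238067463/2118326946560 ≈ 0.055817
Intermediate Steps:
n = 731 (n = 13 - 1*(-718) = 13 + 718 = 731)
R(F) = -272 (R(F) = -8 + 24*(-11) = -8 - 264 = -272)
V(n, -204)/3537920 + R(-1697)/4789994 = -969*(-204)/3537920 - 272/4789994 = 197676*(1/3537920) - 272*1/4789994 = 49419/884480 - 136/2394997 = 118238067463/2118326946560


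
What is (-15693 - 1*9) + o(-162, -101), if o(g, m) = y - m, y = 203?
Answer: -15398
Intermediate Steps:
o(g, m) = 203 - m
(-15693 - 1*9) + o(-162, -101) = (-15693 - 1*9) + (203 - 1*(-101)) = (-15693 - 9) + (203 + 101) = -15702 + 304 = -15398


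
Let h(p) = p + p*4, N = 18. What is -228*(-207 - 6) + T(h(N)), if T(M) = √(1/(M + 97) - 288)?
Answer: 48564 + I*√10070885/187 ≈ 48564.0 + 16.97*I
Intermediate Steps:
h(p) = 5*p (h(p) = p + 4*p = 5*p)
T(M) = √(-288 + 1/(97 + M)) (T(M) = √(1/(97 + M) - 288) = √(-288 + 1/(97 + M)))
-228*(-207 - 6) + T(h(N)) = -228*(-207 - 6) + √((-27935 - 1440*18)/(97 + 5*18)) = -228*(-213) + √((-27935 - 288*90)/(97 + 90)) = 48564 + √((-27935 - 25920)/187) = 48564 + √((1/187)*(-53855)) = 48564 + √(-53855/187) = 48564 + I*√10070885/187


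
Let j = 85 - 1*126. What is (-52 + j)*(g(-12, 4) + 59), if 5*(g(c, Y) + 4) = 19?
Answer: -27342/5 ≈ -5468.4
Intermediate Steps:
g(c, Y) = -1/5 (g(c, Y) = -4 + (1/5)*19 = -4 + 19/5 = -1/5)
j = -41 (j = 85 - 126 = -41)
(-52 + j)*(g(-12, 4) + 59) = (-52 - 41)*(-1/5 + 59) = -93*294/5 = -27342/5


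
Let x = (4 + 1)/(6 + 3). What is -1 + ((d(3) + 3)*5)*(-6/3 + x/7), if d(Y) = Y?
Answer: -1231/21 ≈ -58.619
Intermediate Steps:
x = 5/9 ≈ 0.55556
-1 + ((d(3) + 3)*5)*(-6/3 + x/7) = -1 + ((3 + 3)*5)*(-6/3 + (5/9)/7) = -1 + (6*5)*(-6*⅓ + (5/9)*(⅐)) = -1 + 30*(-2 + 5/63) = -1 + 30*(-121/63) = -1 - 1210/21 = -1231/21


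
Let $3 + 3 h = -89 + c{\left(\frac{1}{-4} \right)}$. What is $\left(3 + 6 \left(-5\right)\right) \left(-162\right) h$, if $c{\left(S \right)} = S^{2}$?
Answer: $- \frac{1072359}{8} \approx -1.3405 \cdot 10^{5}$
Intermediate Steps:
$h = - \frac{1471}{48}$ ($h = -1 + \frac{-89 + \left(\frac{1}{-4}\right)^{2}}{3} = -1 + \frac{-89 + \left(- \frac{1}{4}\right)^{2}}{3} = -1 + \frac{-89 + \frac{1}{16}}{3} = -1 + \frac{1}{3} \left(- \frac{1423}{16}\right) = -1 - \frac{1423}{48} = - \frac{1471}{48} \approx -30.646$)
$\left(3 + 6 \left(-5\right)\right) \left(-162\right) h = \left(3 + 6 \left(-5\right)\right) \left(-162\right) \left(- \frac{1471}{48}\right) = \left(3 - 30\right) \left(-162\right) \left(- \frac{1471}{48}\right) = \left(-27\right) \left(-162\right) \left(- \frac{1471}{48}\right) = 4374 \left(- \frac{1471}{48}\right) = - \frac{1072359}{8}$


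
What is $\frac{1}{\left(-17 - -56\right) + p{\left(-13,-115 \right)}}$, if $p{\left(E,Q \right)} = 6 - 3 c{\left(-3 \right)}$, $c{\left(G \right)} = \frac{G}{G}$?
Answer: $\frac{1}{42} \approx 0.02381$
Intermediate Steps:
$c{\left(G \right)} = 1$
$p{\left(E,Q \right)} = 3$ ($p{\left(E,Q \right)} = 6 - 3 = 3$)
$\frac{1}{\left(-17 - -56\right) + p{\left(-13,-115 \right)}} = \frac{1}{\left(-17 - -56\right) + 3} = \frac{1}{\left(-17 + 56\right) + 3} = \frac{1}{39 + 3} = \frac{1}{42}$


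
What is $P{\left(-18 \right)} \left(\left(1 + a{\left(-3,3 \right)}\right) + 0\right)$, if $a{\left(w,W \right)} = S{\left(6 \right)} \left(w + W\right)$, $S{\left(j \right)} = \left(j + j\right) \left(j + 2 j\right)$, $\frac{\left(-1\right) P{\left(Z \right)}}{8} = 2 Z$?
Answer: $288$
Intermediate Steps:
$P{\left(Z \right)} = - 16 Z$ ($P{\left(Z \right)} = - 8 \cdot 2 Z = - 16 Z$)
$S{\left(j \right)} = 6 j^{2}$ ($S{\left(j \right)} = 2 j 3 j = 6 j^{2}$)
$a{\left(w,W \right)} = 216 W + 216 w$ ($a{\left(w,W \right)} = 6 \cdot 6^{2} \left(w + W\right) = 6 \cdot 36 \left(W + w\right) = 216 \left(W + w\right) = 216 W + 216 w$)
$P{\left(-18 \right)} \left(\left(1 + a{\left(-3,3 \right)}\right) + 0\right) = \left(-16\right) \left(-18\right) \left(\left(1 + \left(216 \cdot 3 + 216 \left(-3\right)\right)\right) + 0\right) = 288 \left(\left(1 + \left(648 - 648\right)\right) + 0\right) = 288 \left(\left(1 + 0\right) + 0\right) = 288 \left(1 + 0\right) = 288 \cdot 1 = 288$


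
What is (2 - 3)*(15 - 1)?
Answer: -14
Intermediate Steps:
(2 - 3)*(15 - 1) = -1*14 = -14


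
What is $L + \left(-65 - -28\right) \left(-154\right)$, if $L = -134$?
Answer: $5564$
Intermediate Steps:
$L + \left(-65 - -28\right) \left(-154\right) = -134 + \left(-65 - -28\right) \left(-154\right) = -134 + \left(-65 + 28\right) \left(-154\right) = -134 - -5698 = -134 + 5698 = 5564$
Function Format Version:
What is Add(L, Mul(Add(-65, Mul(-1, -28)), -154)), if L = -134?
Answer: 5564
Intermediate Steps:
Add(L, Mul(Add(-65, Mul(-1, -28)), -154)) = Add(-134, Mul(Add(-65, Mul(-1, -28)), -154)) = Add(-134, Mul(Add(-65, 28), -154)) = Add(-134, Mul(-37, -154)) = Add(-134, 5698) = 5564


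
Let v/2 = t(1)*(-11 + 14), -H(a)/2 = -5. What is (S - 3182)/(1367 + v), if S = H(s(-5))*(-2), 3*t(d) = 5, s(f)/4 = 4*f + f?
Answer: -3202/1377 ≈ -2.3253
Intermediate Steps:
s(f) = 20*f (s(f) = 4*(4*f + f) = 4*(5*f) = 20*f)
t(d) = 5/3 (t(d) = (⅓)*5 = 5/3)
H(a) = 10 (H(a) = -2*(-5) = 10)
S = -20 (S = 10*(-2) = -20)
v = 10 (v = 2*(5*(-11 + 14)/3) = 2*((5/3)*3) = 2*5 = 10)
(S - 3182)/(1367 + v) = (-20 - 3182)/(1367 + 10) = -3202/1377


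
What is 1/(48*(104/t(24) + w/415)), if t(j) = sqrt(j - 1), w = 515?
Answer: -196627/3564836016 + 89557*sqrt(23)/445604502 ≈ 0.00090870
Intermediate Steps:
t(j) = sqrt(-1 + j)
1/(48*(104/t(24) + w/415)) = 1/(48*(104/(sqrt(-1 + 24)) + 515/415)) = 1/(48*(104/(sqrt(23)) + 515*(1/415))) = 1/(48*(104*(sqrt(23)/23) + 103/83)) = 1/(48*(104*sqrt(23)/23 + 103/83)) = 1/(48*(103/83 + 104*sqrt(23)/23)) = 1/(4944/83 + 4992*sqrt(23)/23)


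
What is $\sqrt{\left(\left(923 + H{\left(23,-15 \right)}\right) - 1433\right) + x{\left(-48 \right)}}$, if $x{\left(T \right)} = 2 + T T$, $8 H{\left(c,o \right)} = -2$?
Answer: $\frac{\sqrt{7183}}{2} \approx 42.376$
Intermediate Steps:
$H{\left(c,o \right)} = - \frac{1}{4}$ ($H{\left(c,o \right)} = \frac{1}{8} \left(-2\right) = - \frac{1}{4}$)
$x{\left(T \right)} = 2 + T^{2}$
$\sqrt{\left(\left(923 + H{\left(23,-15 \right)}\right) - 1433\right) + x{\left(-48 \right)}} = \sqrt{\left(\left(923 - \frac{1}{4}\right) - 1433\right) + \left(2 + \left(-48\right)^{2}\right)} = \sqrt{\left(\frac{3691}{4} - 1433\right) + \left(2 + 2304\right)} = \sqrt{- \frac{2041}{4} + 2306} = \sqrt{\frac{7183}{4}} = \frac{\sqrt{7183}}{2}$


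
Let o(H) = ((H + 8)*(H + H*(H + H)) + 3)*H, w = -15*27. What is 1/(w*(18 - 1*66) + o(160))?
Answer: 1/1380576720 ≈ 7.2434e-10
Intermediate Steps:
w = -405
o(H) = H*(3 + (8 + H)*(H + 2*H**2)) (o(H) = ((8 + H)*(H + H*(2*H)) + 3)*H = ((8 + H)*(H + 2*H**2) + 3)*H = (3 + (8 + H)*(H + 2*H**2))*H = H*(3 + (8 + H)*(H + 2*H**2)))
1/(w*(18 - 1*66) + o(160)) = 1/(-405*(18 - 1*66) + 160*(3 + 2*160**3 + 8*160 + 17*160**2)) = 1/(-405*(18 - 66) + 160*(3 + 2*4096000 + 1280 + 17*25600)) = 1/(-405*(-48) + 160*(3 + 8192000 + 1280 + 435200)) = 1/(19440 + 160*8628483) = 1/(19440 + 1380557280) = 1/1380576720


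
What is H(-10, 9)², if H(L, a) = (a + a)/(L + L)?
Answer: 81/100 ≈ 0.81000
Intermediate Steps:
H(L, a) = a/L (H(L, a) = (2*a)/((2*L)) = (2*a)*(1/(2*L)) = a/L)
H(-10, 9)² = (9/(-10))² = (9*(-⅒))² = (-9/10)² = 81/100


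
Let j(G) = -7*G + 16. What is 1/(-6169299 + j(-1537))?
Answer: -1/6158524 ≈ -1.6238e-7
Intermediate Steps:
j(G) = 16 - 7*G
1/(-6169299 + j(-1537)) = 1/(-6169299 + (16 - 7*(-1537))) = 1/(-6169299 + (16 + 10759)) = 1/(-6169299 + 10775) = 1/(-6158524) = -1/6158524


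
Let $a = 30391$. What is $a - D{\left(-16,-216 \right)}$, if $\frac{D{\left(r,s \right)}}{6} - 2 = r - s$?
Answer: $29179$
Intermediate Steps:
$D{\left(r,s \right)} = 12 - 6 s + 6 r$ ($D{\left(r,s \right)} = 12 + 6 \left(r - s\right) = 12 + \left(- 6 s + 6 r\right) = 12 - 6 s + 6 r$)
$a - D{\left(-16,-216 \right)} = 30391 - \left(12 - -1296 + 6 \left(-16\right)\right) = 30391 - \left(12 + 1296 - 96\right) = 30391 - 1212 = 29179$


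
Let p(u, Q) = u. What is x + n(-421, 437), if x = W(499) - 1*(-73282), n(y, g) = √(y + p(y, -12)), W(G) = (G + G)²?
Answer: 1069286 + I*√842 ≈ 1.0693e+6 + 29.017*I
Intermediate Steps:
W(G) = 4*G² (W(G) = (2*G)² = 4*G²)
n(y, g) = √2*√y (n(y, g) = √(y + y) = √(2*y) = √2*√y)
x = 1069286 (x = 4*499² - 1*(-73282) = 4*249001 + 73282 = 996004 + 73282 = 1069286)
x + n(-421, 437) = 1069286 + √2*√(-421) = 1069286 + √2*(I*√421) = 1069286 + I*√842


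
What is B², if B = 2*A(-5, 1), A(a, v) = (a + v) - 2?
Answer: 144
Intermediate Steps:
A(a, v) = -2 + a + v
B = -12 (B = 2*(-2 - 5 + 1) = 2*(-6) = -12)
B² = (-12)² = 144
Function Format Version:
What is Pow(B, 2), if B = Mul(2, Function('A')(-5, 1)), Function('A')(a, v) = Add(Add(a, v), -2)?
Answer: 144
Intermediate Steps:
Function('A')(a, v) = Add(-2, a, v)
B = -12 (B = Mul(2, Add(-2, -5, 1)) = Mul(2, -6) = -12)
Pow(B, 2) = Pow(-12, 2) = 144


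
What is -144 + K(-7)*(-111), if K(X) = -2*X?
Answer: -1698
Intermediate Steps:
-144 + K(-7)*(-111) = -144 - 2*(-7)*(-111) = -144 + 14*(-111) = -144 - 1554 = -1698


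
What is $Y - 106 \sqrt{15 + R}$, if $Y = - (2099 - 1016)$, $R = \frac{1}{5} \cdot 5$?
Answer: $-1507$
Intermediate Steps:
$R = 1$ ($R = \frac{1}{5} \cdot 5 = 1$)
$Y = -1083$ ($Y = \left(-1\right) 1083 = -1083$)
$Y - 106 \sqrt{15 + R} = -1083 - 106 \sqrt{15 + 1} = -1083 - 106 \sqrt{16} = -1083 - 424 = -1507$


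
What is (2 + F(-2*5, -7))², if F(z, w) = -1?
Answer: 1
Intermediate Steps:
(2 + F(-2*5, -7))² = (2 - 1)² = 1² = 1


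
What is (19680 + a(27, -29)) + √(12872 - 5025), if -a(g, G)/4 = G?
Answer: 19796 + √7847 ≈ 19885.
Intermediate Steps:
a(g, G) = -4*G
(19680 + a(27, -29)) + √(12872 - 5025) = (19680 - 4*(-29)) + √(12872 - 5025) = (19680 + 116) + √7847 = 19796 + √7847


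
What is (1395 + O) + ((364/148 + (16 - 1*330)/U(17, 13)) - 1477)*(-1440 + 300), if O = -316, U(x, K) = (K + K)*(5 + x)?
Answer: 8903065279/5291 ≈ 1.6827e+6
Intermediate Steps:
U(x, K) = 2*K*(5 + x) (U(x, K) = (2*K)*(5 + x) = 2*K*(5 + x))
(1395 + O) + ((364/148 + (16 - 1*330)/U(17, 13)) - 1477)*(-1440 + 300) = (1395 - 316) + ((364/148 + (16 - 1*330)/((2*13*(5 + 17)))) - 1477)*(-1440 + 300) = 1079 + ((364*(1/148) + (16 - 330)/((2*13*22))) - 1477)*(-1140) = 1079 + ((91/37 - 314/572) - 1477)*(-1140) = 1079 + ((91/37 - 314*1/572) - 1477)*(-1140) = 1079 + ((91/37 - 157/286) - 1477)*(-1140) = 1079 + (20217/10582 - 1477)*(-1140) = 1079 - 15609397/10582*(-1140) = 1079 + 8897356290/5291 = 8903065279/5291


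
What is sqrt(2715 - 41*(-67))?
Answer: sqrt(5462) ≈ 73.905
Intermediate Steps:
sqrt(2715 - 41*(-67)) = sqrt(2715 + 2747) = sqrt(5462)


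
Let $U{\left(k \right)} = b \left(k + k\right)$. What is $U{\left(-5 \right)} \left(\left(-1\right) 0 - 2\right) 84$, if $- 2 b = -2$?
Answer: $1680$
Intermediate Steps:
$b = 1$ ($b = \left(- \frac{1}{2}\right) \left(-2\right) = 1$)
$U{\left(k \right)} = 2 k$ ($U{\left(k \right)} = 1 \left(k + k\right) = 1 \cdot 2 k = 2 k$)
$U{\left(-5 \right)} \left(\left(-1\right) 0 - 2\right) 84 = 2 \left(-5\right) \left(\left(-1\right) 0 - 2\right) 84 = - 10 \left(0 - 2\right) 84 = \left(-10\right) \left(-2\right) 84 = 20 \cdot 84 = 1680$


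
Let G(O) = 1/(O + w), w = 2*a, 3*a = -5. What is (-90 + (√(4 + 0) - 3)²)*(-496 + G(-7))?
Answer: 1368731/31 ≈ 44153.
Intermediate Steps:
a = -5/3 (a = (⅓)*(-5) = -5/3 ≈ -1.6667)
w = -10/3 (w = 2*(-5/3) = -10/3 ≈ -3.3333)
G(O) = 1/(-10/3 + O) (G(O) = 1/(O - 10/3) = 1/(-10/3 + O))
(-90 + (√(4 + 0) - 3)²)*(-496 + G(-7)) = (-90 + (√(4 + 0) - 3)²)*(-496 + 3/(-10 + 3*(-7))) = (-90 + (√4 - 3)²)*(-496 + 3/(-10 - 21)) = (-90 + (2 - 3)²)*(-496 + 3/(-31)) = (-90 + (-1)²)*(-496 + 3*(-1/31)) = (-90 + 1)*(-496 - 3/31) = -89*(-15379/31) = 1368731/31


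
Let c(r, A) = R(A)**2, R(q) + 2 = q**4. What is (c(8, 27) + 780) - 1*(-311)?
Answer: 282427411812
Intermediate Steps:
R(q) = -2 + q**4
c(r, A) = (-2 + A**4)**2
(c(8, 27) + 780) - 1*(-311) = ((-2 + 27**4)**2 + 780) - 1*(-311) = ((-2 + 531441)**2 + 780) + 311 = (531439**2 + 780) + 311 = (282427410721 + 780) + 311 = 282427411501 + 311 = 282427411812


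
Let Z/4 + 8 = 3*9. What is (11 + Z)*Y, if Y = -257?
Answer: -22359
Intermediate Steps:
Z = 76 (Z = -32 + 4*(3*9) = -32 + 4*27 = -32 + 108 = 76)
(11 + Z)*Y = (11 + 76)*(-257) = 87*(-257) = -22359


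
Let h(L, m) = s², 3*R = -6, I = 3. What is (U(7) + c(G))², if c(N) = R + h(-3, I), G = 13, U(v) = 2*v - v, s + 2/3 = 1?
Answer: 2116/81 ≈ 26.123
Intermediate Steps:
s = ⅓ (s = -⅔ + 1 = ⅓ ≈ 0.33333)
R = -2 (R = (⅓)*(-6) = -2)
h(L, m) = ⅑ (h(L, m) = (⅓)² = ⅑)
U(v) = v
c(N) = -17/9 (c(N) = -2 + ⅑ = -17/9)
(U(7) + c(G))² = (7 - 17/9)² = (46/9)² = 2116/81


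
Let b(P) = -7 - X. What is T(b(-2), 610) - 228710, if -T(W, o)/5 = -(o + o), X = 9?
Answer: -222610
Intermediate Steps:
b(P) = -16 (b(P) = -7 - 1*9 = -7 - 9 = -16)
T(W, o) = 10*o (T(W, o) = -(-5)*(o + o) = -(-5)*2*o = -(-10)*o = 10*o)
T(b(-2), 610) - 228710 = 10*610 - 228710 = 6100 - 228710 = -222610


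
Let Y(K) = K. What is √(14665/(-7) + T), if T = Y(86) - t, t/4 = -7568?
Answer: √28263 ≈ 168.12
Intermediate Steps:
t = -30272 (t = 4*(-7568) = -30272)
T = 30358 (T = 86 - 1*(-30272) = 86 + 30272 = 30358)
√(14665/(-7) + T) = √(14665/(-7) + 30358) = √(14665*(-⅐) + 30358) = √(-2095 + 30358) = √28263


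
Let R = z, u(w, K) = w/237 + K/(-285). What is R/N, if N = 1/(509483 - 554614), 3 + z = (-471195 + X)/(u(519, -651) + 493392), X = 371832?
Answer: 48637026060609/336630958 ≈ 1.4448e+5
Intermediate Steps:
u(w, K) = -K/285 + w/237 (u(w, K) = w*(1/237) + K*(-1/285) = w/237 - K/285 = -K/285 + w/237)
z = -1077685539/336630958 (z = -3 + (-471195 + 371832)/((-1/285*(-651) + (1/237)*519) + 493392) = -3 - 99363/((217/95 + 173/79) + 493392) = -3 - 99363/(33578/7505 + 493392) = -3 - 99363/3702940538/7505 = -3 - 99363*7505/3702940538 = -3 - 67792665/336630958 = -1077685539/336630958 ≈ -3.2014)
R = -1077685539/336630958 ≈ -3.2014
N = -1/45131 (N = 1/(-45131) = -1/45131 ≈ -2.2158e-5)
R/N = -1077685539/(336630958*(-1/45131)) = -1077685539/336630958*(-45131) = 48637026060609/336630958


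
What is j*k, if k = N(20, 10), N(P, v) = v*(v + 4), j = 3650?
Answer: 511000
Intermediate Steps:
N(P, v) = v*(4 + v)
k = 140 (k = 10*(4 + 10) = 10*14 = 140)
j*k = 3650*140 = 511000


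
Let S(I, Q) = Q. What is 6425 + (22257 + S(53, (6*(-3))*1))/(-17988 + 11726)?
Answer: 40211111/6262 ≈ 6421.4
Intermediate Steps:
6425 + (22257 + S(53, (6*(-3))*1))/(-17988 + 11726) = 6425 + (22257 + (6*(-3))*1)/(-17988 + 11726) = 6425 + (22257 - 18*1)/(-6262) = 6425 + (22257 - 18)*(-1/6262) = 6425 + 22239*(-1/6262) = 6425 - 22239/6262 = 40211111/6262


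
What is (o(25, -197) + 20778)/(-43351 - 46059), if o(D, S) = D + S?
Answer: -10303/44705 ≈ -0.23047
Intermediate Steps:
(o(25, -197) + 20778)/(-43351 - 46059) = ((25 - 197) + 20778)/(-43351 - 46059) = (-172 + 20778)/(-89410) = 20606*(-1/89410) = -10303/44705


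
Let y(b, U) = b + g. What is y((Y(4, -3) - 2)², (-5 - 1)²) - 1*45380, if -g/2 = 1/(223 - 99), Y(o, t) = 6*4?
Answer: -2783553/62 ≈ -44896.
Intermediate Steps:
Y(o, t) = 24
g = -1/62 (g = -2/(223 - 99) = -2/124 = -2*1/124 = -1/62 ≈ -0.016129)
y(b, U) = -1/62 + b (y(b, U) = b - 1/62 = -1/62 + b)
y((Y(4, -3) - 2)², (-5 - 1)²) - 1*45380 = (-1/62 + (24 - 2)²) - 1*45380 = (-1/62 + 22²) - 45380 = (-1/62 + 484) - 45380 = 30007/62 - 45380 = -2783553/62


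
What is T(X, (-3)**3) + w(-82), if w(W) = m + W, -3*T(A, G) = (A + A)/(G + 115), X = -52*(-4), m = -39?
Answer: -4045/33 ≈ -122.58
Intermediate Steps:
X = 208
T(A, G) = -2*A/(3*(115 + G)) (T(A, G) = -(A + A)/(3*(G + 115)) = -2*A/(3*(115 + G)))
w(W) = -39 + W
T(X, (-3)**3) + w(-82) = -2*208/(345 + 3*(-3)**3) + (-39 - 82) = -2*208/(345 + 3*(-27)) - 121 = -2*208/(345 - 81) - 121 = -2*208/264 - 121 = -2*208*1/264 - 121 = -52/33 - 121 = -4045/33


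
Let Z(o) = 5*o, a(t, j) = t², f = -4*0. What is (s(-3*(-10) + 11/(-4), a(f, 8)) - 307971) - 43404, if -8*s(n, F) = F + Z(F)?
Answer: -351375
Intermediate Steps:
f = 0
s(n, F) = -3*F/4 (s(n, F) = -(F + 5*F)/8 = -3*F/4)
(s(-3*(-10) + 11/(-4), a(f, 8)) - 307971) - 43404 = (-¾*0² - 307971) - 43404 = (-¾*0 - 307971) - 43404 = (0 - 307971) - 43404 = -307971 - 43404 = -351375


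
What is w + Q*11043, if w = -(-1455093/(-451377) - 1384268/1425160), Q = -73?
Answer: -14404948010539509/17869012370 ≈ -8.0614e+5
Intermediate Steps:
w = -40247600079/17869012370 (w = -(-1455093*(-1/451377) - 1384268*1/1425160) = -(161677/50153 - 346067/356290) = -1*40247600079/17869012370 = -40247600079/17869012370 ≈ -2.2524)
w + Q*11043 = -40247600079/17869012370 - 73*11043 = -40247600079/17869012370 - 806139 = -14404948010539509/17869012370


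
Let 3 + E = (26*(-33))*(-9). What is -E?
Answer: -7719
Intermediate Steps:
E = 7719 (E = -3 + (26*(-33))*(-9) = -3 - 858*(-9) = -3 + 7722 = 7719)
-E = -1*7719 = -7719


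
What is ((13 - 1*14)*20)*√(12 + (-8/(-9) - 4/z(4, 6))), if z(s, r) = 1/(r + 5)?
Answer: -40*I*√70/3 ≈ -111.55*I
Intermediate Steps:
z(s, r) = 1/(5 + r)
((13 - 1*14)*20)*√(12 + (-8/(-9) - 4/z(4, 6))) = ((13 - 1*14)*20)*√(12 + (-8/(-9) - 4/(1/(5 + 6)))) = ((13 - 14)*20)*√(12 + (-8*(-⅑) - 4/(1/11))) = (-1*20)*√(12 + (8/9 - 4/1/11)) = -20*√(12 + (8/9 - 4*11)) = -20*√(12 + (8/9 - 44)) = -20*√(12 - 388/9) = -40*I*√70/3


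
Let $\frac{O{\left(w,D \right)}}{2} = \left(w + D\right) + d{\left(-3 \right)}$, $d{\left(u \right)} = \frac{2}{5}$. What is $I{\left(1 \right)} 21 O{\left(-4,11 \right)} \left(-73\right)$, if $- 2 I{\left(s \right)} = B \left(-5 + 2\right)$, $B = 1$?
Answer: $- \frac{170163}{5} \approx -34033.0$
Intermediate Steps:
$d{\left(u \right)} = \frac{2}{5}$ ($d{\left(u \right)} = 2 \cdot \frac{1}{5} = \frac{2}{5}$)
$O{\left(w,D \right)} = \frac{4}{5} + 2 D + 2 w$ ($O{\left(w,D \right)} = 2 \left(\left(w + D\right) + \frac{2}{5}\right) = 2 \left(\left(D + w\right) + \frac{2}{5}\right) = 2 \left(\frac{2}{5} + D + w\right) = \frac{4}{5} + 2 D + 2 w$)
$I{\left(s \right)} = \frac{3}{2}$ ($I{\left(s \right)} = - \frac{1 \left(-5 + 2\right)}{2} = - \frac{1 \left(-3\right)}{2} = \left(- \frac{1}{2}\right) \left(-3\right) = \frac{3}{2}$)
$I{\left(1 \right)} 21 O{\left(-4,11 \right)} \left(-73\right) = \frac{3}{2} \cdot 21 \left(\frac{4}{5} + 2 \cdot 11 + 2 \left(-4\right)\right) \left(-73\right) = \frac{63 \left(\frac{4}{5} + 22 - 8\right)}{2} \left(-73\right) = \frac{63}{2} \cdot \frac{74}{5} \left(-73\right) = \frac{2331}{5} \left(-73\right) = - \frac{170163}{5}$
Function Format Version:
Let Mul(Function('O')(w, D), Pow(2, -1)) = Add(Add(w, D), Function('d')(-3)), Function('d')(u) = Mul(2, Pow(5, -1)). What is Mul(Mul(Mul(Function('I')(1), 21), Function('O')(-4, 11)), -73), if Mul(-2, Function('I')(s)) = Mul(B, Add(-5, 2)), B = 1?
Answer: Rational(-170163, 5) ≈ -34033.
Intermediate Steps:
Function('d')(u) = Rational(2, 5) (Function('d')(u) = Mul(2, Rational(1, 5)) = Rational(2, 5))
Function('O')(w, D) = Add(Rational(4, 5), Mul(2, D), Mul(2, w)) (Function('O')(w, D) = Mul(2, Add(Add(w, D), Rational(2, 5))) = Mul(2, Add(Add(D, w), Rational(2, 5))) = Mul(2, Add(Rational(2, 5), D, w)) = Add(Rational(4, 5), Mul(2, D), Mul(2, w)))
Function('I')(s) = Rational(3, 2) (Function('I')(s) = Mul(Rational(-1, 2), Mul(1, Add(-5, 2))) = Mul(Rational(-1, 2), Mul(1, -3)) = Mul(Rational(-1, 2), -3) = Rational(3, 2))
Mul(Mul(Mul(Function('I')(1), 21), Function('O')(-4, 11)), -73) = Mul(Mul(Mul(Rational(3, 2), 21), Add(Rational(4, 5), Mul(2, 11), Mul(2, -4))), -73) = Mul(Mul(Rational(63, 2), Add(Rational(4, 5), 22, -8)), -73) = Mul(Mul(Rational(63, 2), Rational(74, 5)), -73) = Mul(Rational(2331, 5), -73) = Rational(-170163, 5)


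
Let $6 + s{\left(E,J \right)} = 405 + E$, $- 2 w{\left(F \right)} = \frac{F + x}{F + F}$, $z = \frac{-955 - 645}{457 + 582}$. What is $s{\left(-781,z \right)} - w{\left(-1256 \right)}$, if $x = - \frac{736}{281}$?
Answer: $- \frac{67366567}{176468} \approx -381.75$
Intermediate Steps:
$x = - \frac{736}{281}$ ($x = \left(-736\right) \frac{1}{281} = - \frac{736}{281} \approx -2.6192$)
$z = - \frac{1600}{1039} \approx -1.5399$
$w{\left(F \right)} = - \frac{- \frac{736}{281} + F}{4 F}$ ($w{\left(F \right)} = - \frac{\left(F - \frac{736}{281}\right) \frac{1}{F + F}}{2} = - \frac{\left(- \frac{736}{281} + F\right) \frac{1}{2 F}}{2} = - \frac{\frac{1}{2} \frac{1}{F} \left(- \frac{736}{281} + F\right)}{2} = - \frac{- \frac{736}{281} + F}{4 F}$)
$s{\left(E,J \right)} = 399 + E$ ($s{\left(E,J \right)} = -6 + \left(405 + E\right) = 399 + E$)
$s{\left(-781,z \right)} - w{\left(-1256 \right)} = \left(399 - 781\right) - \frac{736 - -352936}{1124 \left(-1256\right)} = -382 - \frac{1}{1124} \left(- \frac{1}{1256}\right) \left(736 + 352936\right) = -382 - \frac{1}{1124} \left(- \frac{1}{1256}\right) 353672 = -382 - - \frac{44209}{176468} = -382 + \frac{44209}{176468} = - \frac{67366567}{176468}$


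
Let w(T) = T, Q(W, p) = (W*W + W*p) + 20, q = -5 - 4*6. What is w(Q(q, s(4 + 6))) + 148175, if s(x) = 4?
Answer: 148920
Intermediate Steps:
q = -29 (q = -5 - 24 = -29)
Q(W, p) = 20 + W**2 + W*p (Q(W, p) = (W**2 + W*p) + 20 = 20 + W**2 + W*p)
w(Q(q, s(4 + 6))) + 148175 = (20 + (-29)**2 - 29*4) + 148175 = (20 + 841 - 116) + 148175 = 745 + 148175 = 148920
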